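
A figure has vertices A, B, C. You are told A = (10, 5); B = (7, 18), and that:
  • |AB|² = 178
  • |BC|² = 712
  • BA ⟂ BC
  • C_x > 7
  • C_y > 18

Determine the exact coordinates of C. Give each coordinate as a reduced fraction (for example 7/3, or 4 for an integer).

C = (33, 24)

1. C_x = 33  [[BA ⟂ BC ⇒ 3x-13y+213=0] ∩ [|C−(7, 18)|²=712]]
2. C_y = 24  [[BA ⟂ BC ⇒ 3x-13y+213=0] ∩ [|C−(7, 18)|²=712]]
   so C = (33, 24)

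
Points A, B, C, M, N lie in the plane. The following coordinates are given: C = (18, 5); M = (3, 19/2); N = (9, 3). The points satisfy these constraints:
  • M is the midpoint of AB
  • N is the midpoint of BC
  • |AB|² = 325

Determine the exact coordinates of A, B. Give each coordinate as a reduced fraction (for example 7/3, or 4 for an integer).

A = (6, 18)
B = (0, 1)

1. B_x = 0  [B = 2·N−C = 2·(9, 3)−(18, 5)]
2. B_y = 1  [B = 2·N−C = 2·(9, 3)−(18, 5)]
   so B = (0, 1)
3. A_x = 6  [A = 2·M−B = 2·(3, 19/2)−(0, 1)]
4. A_y = 18  [A = 2·M−B = 2·(3, 19/2)−(0, 1)]
   so A = (6, 18)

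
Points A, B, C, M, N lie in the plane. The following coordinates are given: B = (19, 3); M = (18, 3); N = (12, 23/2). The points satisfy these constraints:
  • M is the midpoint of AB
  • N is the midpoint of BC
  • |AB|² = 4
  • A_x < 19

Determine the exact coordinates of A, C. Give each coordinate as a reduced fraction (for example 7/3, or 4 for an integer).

A = (17, 3)
C = (5, 20)

1. A_x = 17  [A = 2·M−B = 2·(18, 3)−(19, 3)]
2. A_y = 3  [A = 2·M−B = 2·(18, 3)−(19, 3)]
   so A = (17, 3)
3. C_x = 5  [C = 2·N−B = 2·(12, 23/2)−(19, 3)]
4. C_y = 20  [C = 2·N−B = 2·(12, 23/2)−(19, 3)]
   so C = (5, 20)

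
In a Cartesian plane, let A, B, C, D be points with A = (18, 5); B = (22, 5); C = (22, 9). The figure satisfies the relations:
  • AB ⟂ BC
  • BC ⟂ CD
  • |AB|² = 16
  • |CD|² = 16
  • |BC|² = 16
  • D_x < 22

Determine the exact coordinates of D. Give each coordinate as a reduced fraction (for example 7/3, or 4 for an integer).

1. D_x = 18  [[BC ⟂ CD ⇒ 4y-36=0] ∩ [|D−(22, 9)|²=16]]
2. D_y = 9  [[BC ⟂ CD ⇒ 4y-36=0] ∩ [|D−(22, 9)|²=16]]
   so D = (18, 9)

D = (18, 9)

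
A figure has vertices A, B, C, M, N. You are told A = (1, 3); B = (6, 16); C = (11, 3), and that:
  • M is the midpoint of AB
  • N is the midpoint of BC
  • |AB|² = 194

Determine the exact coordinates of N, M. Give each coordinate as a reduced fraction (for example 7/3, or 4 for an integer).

N = (17/2, 19/2)
M = (7/2, 19/2)

1. M_x = 7/2  [2·M = A+B = (1, 3)+(6, 16)]
2. M_y = 19/2  [2·M = A+B = (1, 3)+(6, 16)]
   so M = (7/2, 19/2)
3. N_x = 17/2  [2·N = B+C = (6, 16)+(11, 3)]
4. N_y = 19/2  [2·N = B+C = (6, 16)+(11, 3)]
   so N = (17/2, 19/2)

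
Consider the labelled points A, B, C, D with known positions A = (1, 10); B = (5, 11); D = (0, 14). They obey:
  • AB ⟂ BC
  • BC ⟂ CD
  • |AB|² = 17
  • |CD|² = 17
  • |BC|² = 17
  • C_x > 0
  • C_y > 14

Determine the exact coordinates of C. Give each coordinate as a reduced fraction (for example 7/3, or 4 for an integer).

C = (4, 15)

1. C_x = 4  [[AB ⟂ BC ⇒ 4x+1y-31=0] ∩ [|C−(0, 14)|²=17]]
2. C_y = 15  [[AB ⟂ BC ⇒ 4x+1y-31=0] ∩ [|C−(0, 14)|²=17]]
   so C = (4, 15)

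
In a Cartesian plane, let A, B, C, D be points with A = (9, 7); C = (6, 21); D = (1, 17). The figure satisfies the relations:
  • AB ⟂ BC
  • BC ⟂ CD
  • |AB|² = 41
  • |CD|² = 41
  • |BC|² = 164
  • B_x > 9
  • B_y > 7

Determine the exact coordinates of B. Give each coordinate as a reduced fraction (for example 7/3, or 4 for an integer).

1. B_x = 14  [[BC ⟂ CD ⇒ 5x+4y-114=0] ∩ [|B−(9, 7)|²=41]]
2. B_y = 11  [[BC ⟂ CD ⇒ 5x+4y-114=0] ∩ [|B−(9, 7)|²=41]]
   so B = (14, 11)

B = (14, 11)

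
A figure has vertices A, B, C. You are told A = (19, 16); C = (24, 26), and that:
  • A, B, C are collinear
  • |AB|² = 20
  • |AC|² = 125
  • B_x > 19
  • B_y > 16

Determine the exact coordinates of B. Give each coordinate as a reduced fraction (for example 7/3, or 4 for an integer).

1. B_x = 21  [[A, B, C are collinear ⇒ 10x-5y-110=0] ∩ [|B−(19, 16)|²=20]]
2. B_y = 20  [[A, B, C are collinear ⇒ 10x-5y-110=0] ∩ [|B−(19, 16)|²=20]]
   so B = (21, 20)

B = (21, 20)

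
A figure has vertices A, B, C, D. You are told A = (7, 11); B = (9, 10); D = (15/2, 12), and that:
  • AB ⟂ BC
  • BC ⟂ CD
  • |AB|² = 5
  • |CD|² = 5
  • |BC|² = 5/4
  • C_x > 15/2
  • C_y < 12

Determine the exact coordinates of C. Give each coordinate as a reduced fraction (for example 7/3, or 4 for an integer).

1. C_x = 19/2  [[AB ⟂ BC ⇒ 2x-1y-8=0] ∩ [|C−(15/2, 12)|²=5]]
2. C_y = 11  [[AB ⟂ BC ⇒ 2x-1y-8=0] ∩ [|C−(15/2, 12)|²=5]]
   so C = (19/2, 11)

C = (19/2, 11)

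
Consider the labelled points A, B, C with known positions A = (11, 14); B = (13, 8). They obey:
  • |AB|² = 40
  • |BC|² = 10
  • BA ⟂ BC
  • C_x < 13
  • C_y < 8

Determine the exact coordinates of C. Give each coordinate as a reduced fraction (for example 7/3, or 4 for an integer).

1. C_x = 10  [[BA ⟂ BC ⇒ -2x+6y-22=0] ∩ [|C−(13, 8)|²=10]]
2. C_y = 7  [[BA ⟂ BC ⇒ -2x+6y-22=0] ∩ [|C−(13, 8)|²=10]]
   so C = (10, 7)

C = (10, 7)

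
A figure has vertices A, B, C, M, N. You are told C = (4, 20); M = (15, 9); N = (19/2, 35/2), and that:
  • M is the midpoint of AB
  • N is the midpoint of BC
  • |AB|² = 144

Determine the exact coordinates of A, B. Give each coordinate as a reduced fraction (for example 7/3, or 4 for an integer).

1. B_x = 15  [B = 2·N−C = 2·(19/2, 35/2)−(4, 20)]
2. B_y = 15  [B = 2·N−C = 2·(19/2, 35/2)−(4, 20)]
   so B = (15, 15)
3. A_x = 15  [A = 2·M−B = 2·(15, 9)−(15, 15)]
4. A_y = 3  [A = 2·M−B = 2·(15, 9)−(15, 15)]
   so A = (15, 3)

A = (15, 3)
B = (15, 15)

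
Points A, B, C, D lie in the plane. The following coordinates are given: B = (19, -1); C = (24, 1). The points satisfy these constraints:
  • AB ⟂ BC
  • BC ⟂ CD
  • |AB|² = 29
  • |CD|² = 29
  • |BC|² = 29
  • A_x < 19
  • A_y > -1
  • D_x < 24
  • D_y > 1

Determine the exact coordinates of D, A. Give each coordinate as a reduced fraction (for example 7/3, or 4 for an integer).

D = (22, 6)
A = (17, 4)

1. D_x = 22  [[BC ⟂ CD ⇒ 5x+2y-122=0] ∩ [|D−(24, 1)|²=29]]
2. D_y = 6  [[BC ⟂ CD ⇒ 5x+2y-122=0] ∩ [|D−(24, 1)|²=29]]
   so D = (22, 6)
3. A_x = 17  [[AB ⟂ BC ⇒ -5x-2y+93=0] ∩ [|A−(19, -1)|²=29]]
4. A_y = 4  [[AB ⟂ BC ⇒ -5x-2y+93=0] ∩ [|A−(19, -1)|²=29]]
   so A = (17, 4)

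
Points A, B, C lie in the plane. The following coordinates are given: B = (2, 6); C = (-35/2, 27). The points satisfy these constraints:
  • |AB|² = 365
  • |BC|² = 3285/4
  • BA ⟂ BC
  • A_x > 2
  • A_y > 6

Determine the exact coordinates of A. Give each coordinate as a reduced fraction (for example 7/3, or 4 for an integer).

A = (16, 19)

1. A_x = 16  [[BA ⟂ BC ⇒ -39/2x+21y-87=0] ∩ [|A−(2, 6)|²=365]]
2. A_y = 19  [[BA ⟂ BC ⇒ -39/2x+21y-87=0] ∩ [|A−(2, 6)|²=365]]
   so A = (16, 19)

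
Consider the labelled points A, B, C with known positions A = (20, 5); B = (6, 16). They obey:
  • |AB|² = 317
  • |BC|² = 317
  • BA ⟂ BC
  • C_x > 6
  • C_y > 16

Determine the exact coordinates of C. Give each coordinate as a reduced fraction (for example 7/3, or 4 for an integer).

C = (17, 30)

1. C_x = 17  [[BA ⟂ BC ⇒ 14x-11y+92=0] ∩ [|C−(6, 16)|²=317]]
2. C_y = 30  [[BA ⟂ BC ⇒ 14x-11y+92=0] ∩ [|C−(6, 16)|²=317]]
   so C = (17, 30)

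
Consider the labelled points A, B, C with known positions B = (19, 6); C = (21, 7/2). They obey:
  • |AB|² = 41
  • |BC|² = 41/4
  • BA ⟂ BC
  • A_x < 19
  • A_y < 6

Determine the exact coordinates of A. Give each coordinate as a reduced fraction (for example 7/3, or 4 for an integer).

A = (14, 2)

1. A_x = 14  [[BA ⟂ BC ⇒ 2x-5/2y-23=0] ∩ [|A−(19, 6)|²=41]]
2. A_y = 2  [[BA ⟂ BC ⇒ 2x-5/2y-23=0] ∩ [|A−(19, 6)|²=41]]
   so A = (14, 2)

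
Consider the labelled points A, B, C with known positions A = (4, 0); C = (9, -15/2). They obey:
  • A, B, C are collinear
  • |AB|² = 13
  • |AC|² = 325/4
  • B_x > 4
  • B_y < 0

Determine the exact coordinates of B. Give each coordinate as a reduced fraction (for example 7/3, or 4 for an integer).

B = (6, -3)

1. B_x = 6  [[A, B, C are collinear ⇒ -15/2x-5y+30=0] ∩ [|B−(4, 0)|²=13]]
2. B_y = -3  [[A, B, C are collinear ⇒ -15/2x-5y+30=0] ∩ [|B−(4, 0)|²=13]]
   so B = (6, -3)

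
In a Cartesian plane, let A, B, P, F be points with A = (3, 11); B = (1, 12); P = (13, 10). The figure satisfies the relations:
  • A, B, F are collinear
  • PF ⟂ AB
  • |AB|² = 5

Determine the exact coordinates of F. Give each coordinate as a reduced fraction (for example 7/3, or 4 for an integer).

F = (57/5, 34/5)

1. F_x = 57/5  [[A, B, F are collinear ⇒ -1x-2y+25=0] ∩ [PF ⟂ AB ⇒ -2x+1y+16=0]]
2. F_y = 34/5  [[A, B, F are collinear ⇒ -1x-2y+25=0] ∩ [PF ⟂ AB ⇒ -2x+1y+16=0]]
   so F = (57/5, 34/5)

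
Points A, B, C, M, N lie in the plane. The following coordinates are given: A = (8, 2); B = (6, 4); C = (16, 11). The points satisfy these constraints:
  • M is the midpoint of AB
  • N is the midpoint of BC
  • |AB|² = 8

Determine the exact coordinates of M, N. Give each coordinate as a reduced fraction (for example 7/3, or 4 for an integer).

M = (7, 3)
N = (11, 15/2)

1. M_x = 7  [2·M = A+B = (8, 2)+(6, 4)]
2. M_y = 3  [2·M = A+B = (8, 2)+(6, 4)]
   so M = (7, 3)
3. N_x = 11  [2·N = B+C = (6, 4)+(16, 11)]
4. N_y = 15/2  [2·N = B+C = (6, 4)+(16, 11)]
   so N = (11, 15/2)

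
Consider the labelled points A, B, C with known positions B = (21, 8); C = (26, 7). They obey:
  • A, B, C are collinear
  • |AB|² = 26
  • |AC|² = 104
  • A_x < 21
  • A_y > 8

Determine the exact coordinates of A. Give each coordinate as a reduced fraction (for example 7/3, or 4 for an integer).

A = (16, 9)

1. A_x = 16  [[A, B, C are collinear ⇒ 1x+5y-61=0] ∩ [|A−(21, 8)|²=26]]
2. A_y = 9  [[A, B, C are collinear ⇒ 1x+5y-61=0] ∩ [|A−(21, 8)|²=26]]
   so A = (16, 9)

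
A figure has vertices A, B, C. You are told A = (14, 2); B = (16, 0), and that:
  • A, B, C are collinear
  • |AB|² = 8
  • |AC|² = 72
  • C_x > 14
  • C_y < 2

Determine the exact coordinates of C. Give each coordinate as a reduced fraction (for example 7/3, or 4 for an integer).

1. C_x = 20  [[A, B, C are collinear ⇒ 2x+2y-32=0] ∩ [|C−(14, 2)|²=72]]
2. C_y = -4  [[A, B, C are collinear ⇒ 2x+2y-32=0] ∩ [|C−(14, 2)|²=72]]
   so C = (20, -4)

C = (20, -4)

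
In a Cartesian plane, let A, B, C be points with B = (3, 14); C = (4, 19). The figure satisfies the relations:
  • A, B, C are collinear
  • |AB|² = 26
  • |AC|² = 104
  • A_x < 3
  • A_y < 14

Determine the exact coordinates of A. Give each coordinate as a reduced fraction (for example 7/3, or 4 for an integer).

A = (2, 9)

1. A_x = 2  [[A, B, C are collinear ⇒ -5x+1y+1=0] ∩ [|A−(3, 14)|²=26]]
2. A_y = 9  [[A, B, C are collinear ⇒ -5x+1y+1=0] ∩ [|A−(3, 14)|²=26]]
   so A = (2, 9)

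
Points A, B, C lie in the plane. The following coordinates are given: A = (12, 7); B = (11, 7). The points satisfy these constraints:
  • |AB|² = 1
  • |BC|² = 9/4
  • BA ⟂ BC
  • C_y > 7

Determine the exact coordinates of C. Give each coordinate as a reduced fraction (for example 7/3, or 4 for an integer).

1. C_x = 11  [[BA ⟂ BC ⇒ 1x-11=0] ∩ [|C−(11, 7)|²=9/4]]
2. C_y = 17/2  [[BA ⟂ BC ⇒ 1x-11=0] ∩ [|C−(11, 7)|²=9/4]]
   so C = (11, 17/2)

C = (11, 17/2)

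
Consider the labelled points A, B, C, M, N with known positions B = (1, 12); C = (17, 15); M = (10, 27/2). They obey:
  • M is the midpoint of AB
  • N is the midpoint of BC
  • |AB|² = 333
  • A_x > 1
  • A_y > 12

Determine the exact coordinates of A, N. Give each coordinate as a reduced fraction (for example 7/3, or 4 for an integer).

A = (19, 15)
N = (9, 27/2)

1. A_x = 19  [A = 2·M−B = 2·(10, 27/2)−(1, 12)]
2. A_y = 15  [A = 2·M−B = 2·(10, 27/2)−(1, 12)]
   so A = (19, 15)
3. N_x = 9  [2·N = B+C = (1, 12)+(17, 15)]
4. N_y = 27/2  [2·N = B+C = (1, 12)+(17, 15)]
   so N = (9, 27/2)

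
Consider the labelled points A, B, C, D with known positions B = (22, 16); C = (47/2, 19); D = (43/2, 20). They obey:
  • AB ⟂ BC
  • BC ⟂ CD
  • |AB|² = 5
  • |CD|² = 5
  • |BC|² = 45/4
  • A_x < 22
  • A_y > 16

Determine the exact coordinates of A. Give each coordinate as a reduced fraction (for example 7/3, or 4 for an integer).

A = (20, 17)

1. A_x = 20  [[AB ⟂ BC ⇒ -3/2x-3y+81=0] ∩ [|A−(22, 16)|²=5]]
2. A_y = 17  [[AB ⟂ BC ⇒ -3/2x-3y+81=0] ∩ [|A−(22, 16)|²=5]]
   so A = (20, 17)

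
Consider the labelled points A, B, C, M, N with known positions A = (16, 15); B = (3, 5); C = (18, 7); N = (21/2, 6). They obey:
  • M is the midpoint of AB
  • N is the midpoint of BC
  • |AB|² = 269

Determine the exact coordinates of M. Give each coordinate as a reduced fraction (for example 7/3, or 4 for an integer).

M = (19/2, 10)

1. M_x = 19/2  [2·M = A+B = (16, 15)+(3, 5)]
2. M_y = 10  [2·M = A+B = (16, 15)+(3, 5)]
   so M = (19/2, 10)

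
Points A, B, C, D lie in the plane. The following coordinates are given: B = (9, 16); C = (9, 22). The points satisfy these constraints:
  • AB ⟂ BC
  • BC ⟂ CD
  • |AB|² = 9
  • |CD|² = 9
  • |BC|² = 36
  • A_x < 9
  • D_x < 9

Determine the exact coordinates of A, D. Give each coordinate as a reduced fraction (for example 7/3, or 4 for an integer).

A = (6, 16)
D = (6, 22)

1. A_x = 6  [[AB ⟂ BC ⇒ -6y+96=0] ∩ [|A−(9, 16)|²=9]]
2. A_y = 16  [[AB ⟂ BC ⇒ -6y+96=0] ∩ [|A−(9, 16)|²=9]]
   so A = (6, 16)
3. D_x = 6  [[BC ⟂ CD ⇒ 6y-132=0] ∩ [|D−(9, 22)|²=9]]
4. D_y = 22  [[BC ⟂ CD ⇒ 6y-132=0] ∩ [|D−(9, 22)|²=9]]
   so D = (6, 22)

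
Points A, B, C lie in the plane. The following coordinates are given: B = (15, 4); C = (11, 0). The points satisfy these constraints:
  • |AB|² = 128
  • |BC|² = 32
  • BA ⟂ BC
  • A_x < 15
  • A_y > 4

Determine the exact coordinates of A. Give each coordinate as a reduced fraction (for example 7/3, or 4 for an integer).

1. A_x = 7  [[BA ⟂ BC ⇒ -4x-4y+76=0] ∩ [|A−(15, 4)|²=128]]
2. A_y = 12  [[BA ⟂ BC ⇒ -4x-4y+76=0] ∩ [|A−(15, 4)|²=128]]
   so A = (7, 12)

A = (7, 12)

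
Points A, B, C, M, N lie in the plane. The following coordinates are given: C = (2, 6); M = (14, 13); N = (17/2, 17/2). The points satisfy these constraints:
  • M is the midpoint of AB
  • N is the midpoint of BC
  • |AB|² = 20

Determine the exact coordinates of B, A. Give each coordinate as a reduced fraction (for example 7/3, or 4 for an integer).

1. B_x = 15  [B = 2·N−C = 2·(17/2, 17/2)−(2, 6)]
2. B_y = 11  [B = 2·N−C = 2·(17/2, 17/2)−(2, 6)]
   so B = (15, 11)
3. A_x = 13  [A = 2·M−B = 2·(14, 13)−(15, 11)]
4. A_y = 15  [A = 2·M−B = 2·(14, 13)−(15, 11)]
   so A = (13, 15)

B = (15, 11)
A = (13, 15)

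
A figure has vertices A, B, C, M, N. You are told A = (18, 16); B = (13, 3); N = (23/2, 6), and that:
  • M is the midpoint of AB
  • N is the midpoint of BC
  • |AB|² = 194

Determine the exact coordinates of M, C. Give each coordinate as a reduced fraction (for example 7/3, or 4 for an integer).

1. M_x = 31/2  [2·M = A+B = (18, 16)+(13, 3)]
2. M_y = 19/2  [2·M = A+B = (18, 16)+(13, 3)]
   so M = (31/2, 19/2)
3. C_x = 10  [C = 2·N−B = 2·(23/2, 6)−(13, 3)]
4. C_y = 9  [C = 2·N−B = 2·(23/2, 6)−(13, 3)]
   so C = (10, 9)

M = (31/2, 19/2)
C = (10, 9)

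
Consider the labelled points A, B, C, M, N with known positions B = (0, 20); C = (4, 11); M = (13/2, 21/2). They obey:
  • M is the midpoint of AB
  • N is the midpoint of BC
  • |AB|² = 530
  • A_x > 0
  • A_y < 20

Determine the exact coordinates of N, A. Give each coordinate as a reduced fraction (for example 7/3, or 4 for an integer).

N = (2, 31/2)
A = (13, 1)

1. A_x = 13  [A = 2·M−B = 2·(13/2, 21/2)−(0, 20)]
2. A_y = 1  [A = 2·M−B = 2·(13/2, 21/2)−(0, 20)]
   so A = (13, 1)
3. N_x = 2  [2·N = B+C = (0, 20)+(4, 11)]
4. N_y = 31/2  [2·N = B+C = (0, 20)+(4, 11)]
   so N = (2, 31/2)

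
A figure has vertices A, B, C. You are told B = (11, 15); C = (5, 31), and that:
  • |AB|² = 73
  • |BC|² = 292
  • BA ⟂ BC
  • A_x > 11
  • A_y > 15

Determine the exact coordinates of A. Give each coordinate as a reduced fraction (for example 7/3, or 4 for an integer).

A = (19, 18)

1. A_x = 19  [[BA ⟂ BC ⇒ -6x+16y-174=0] ∩ [|A−(11, 15)|²=73]]
2. A_y = 18  [[BA ⟂ BC ⇒ -6x+16y-174=0] ∩ [|A−(11, 15)|²=73]]
   so A = (19, 18)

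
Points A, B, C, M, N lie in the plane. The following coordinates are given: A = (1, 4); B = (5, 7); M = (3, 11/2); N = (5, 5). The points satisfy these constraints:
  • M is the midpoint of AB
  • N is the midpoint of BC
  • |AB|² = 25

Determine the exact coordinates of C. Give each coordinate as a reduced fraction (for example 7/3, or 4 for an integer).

C = (5, 3)

1. C_x = 5  [C = 2·N−B = 2·(5, 5)−(5, 7)]
2. C_y = 3  [C = 2·N−B = 2·(5, 5)−(5, 7)]
   so C = (5, 3)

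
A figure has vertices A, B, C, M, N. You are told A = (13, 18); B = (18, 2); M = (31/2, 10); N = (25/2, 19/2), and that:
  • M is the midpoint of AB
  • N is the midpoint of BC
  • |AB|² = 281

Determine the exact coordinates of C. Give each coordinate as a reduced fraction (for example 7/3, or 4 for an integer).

C = (7, 17)

1. C_x = 7  [C = 2·N−B = 2·(25/2, 19/2)−(18, 2)]
2. C_y = 17  [C = 2·N−B = 2·(25/2, 19/2)−(18, 2)]
   so C = (7, 17)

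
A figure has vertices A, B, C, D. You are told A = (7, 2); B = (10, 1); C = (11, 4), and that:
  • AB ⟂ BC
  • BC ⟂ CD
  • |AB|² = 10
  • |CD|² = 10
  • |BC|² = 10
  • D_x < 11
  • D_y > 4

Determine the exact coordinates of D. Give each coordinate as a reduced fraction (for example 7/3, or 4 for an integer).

D = (8, 5)

1. D_x = 8  [[BC ⟂ CD ⇒ 1x+3y-23=0] ∩ [|D−(11, 4)|²=10]]
2. D_y = 5  [[BC ⟂ CD ⇒ 1x+3y-23=0] ∩ [|D−(11, 4)|²=10]]
   so D = (8, 5)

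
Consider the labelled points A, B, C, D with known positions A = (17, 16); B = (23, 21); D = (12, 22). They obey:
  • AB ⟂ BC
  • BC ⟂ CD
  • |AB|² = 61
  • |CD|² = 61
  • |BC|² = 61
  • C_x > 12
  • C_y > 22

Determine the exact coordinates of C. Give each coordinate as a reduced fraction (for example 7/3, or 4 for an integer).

1. C_x = 18  [[AB ⟂ BC ⇒ 6x+5y-243=0] ∩ [|C−(12, 22)|²=61]]
2. C_y = 27  [[AB ⟂ BC ⇒ 6x+5y-243=0] ∩ [|C−(12, 22)|²=61]]
   so C = (18, 27)

C = (18, 27)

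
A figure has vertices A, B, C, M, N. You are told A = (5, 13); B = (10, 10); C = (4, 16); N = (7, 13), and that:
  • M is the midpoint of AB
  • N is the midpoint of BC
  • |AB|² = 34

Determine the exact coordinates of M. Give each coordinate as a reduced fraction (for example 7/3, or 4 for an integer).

1. M_x = 15/2  [2·M = A+B = (5, 13)+(10, 10)]
2. M_y = 23/2  [2·M = A+B = (5, 13)+(10, 10)]
   so M = (15/2, 23/2)

M = (15/2, 23/2)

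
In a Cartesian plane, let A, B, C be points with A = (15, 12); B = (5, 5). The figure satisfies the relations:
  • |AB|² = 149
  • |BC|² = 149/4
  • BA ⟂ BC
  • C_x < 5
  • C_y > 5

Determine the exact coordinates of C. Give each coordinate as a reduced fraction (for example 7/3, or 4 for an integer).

C = (3/2, 10)

1. C_x = 3/2  [[BA ⟂ BC ⇒ 10x+7y-85=0] ∩ [|C−(5, 5)|²=149/4]]
2. C_y = 10  [[BA ⟂ BC ⇒ 10x+7y-85=0] ∩ [|C−(5, 5)|²=149/4]]
   so C = (3/2, 10)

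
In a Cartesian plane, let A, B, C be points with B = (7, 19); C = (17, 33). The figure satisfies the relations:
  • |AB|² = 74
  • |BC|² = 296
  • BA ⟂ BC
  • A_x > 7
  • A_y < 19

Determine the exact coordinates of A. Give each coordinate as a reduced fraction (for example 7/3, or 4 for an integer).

A = (14, 14)

1. A_x = 14  [[BA ⟂ BC ⇒ 10x+14y-336=0] ∩ [|A−(7, 19)|²=74]]
2. A_y = 14  [[BA ⟂ BC ⇒ 10x+14y-336=0] ∩ [|A−(7, 19)|²=74]]
   so A = (14, 14)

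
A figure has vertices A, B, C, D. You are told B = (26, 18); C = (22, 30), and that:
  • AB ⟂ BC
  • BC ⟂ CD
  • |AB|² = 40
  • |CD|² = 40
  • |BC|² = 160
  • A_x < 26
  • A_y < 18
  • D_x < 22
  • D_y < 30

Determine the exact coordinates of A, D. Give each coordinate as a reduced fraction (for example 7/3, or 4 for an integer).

1. A_x = 20  [[AB ⟂ BC ⇒ 4x-12y+112=0] ∩ [|A−(26, 18)|²=40]]
2. A_y = 16  [[AB ⟂ BC ⇒ 4x-12y+112=0] ∩ [|A−(26, 18)|²=40]]
   so A = (20, 16)
3. D_x = 16  [[BC ⟂ CD ⇒ -4x+12y-272=0] ∩ [|D−(22, 30)|²=40]]
4. D_y = 28  [[BC ⟂ CD ⇒ -4x+12y-272=0] ∩ [|D−(22, 30)|²=40]]
   so D = (16, 28)

A = (20, 16)
D = (16, 28)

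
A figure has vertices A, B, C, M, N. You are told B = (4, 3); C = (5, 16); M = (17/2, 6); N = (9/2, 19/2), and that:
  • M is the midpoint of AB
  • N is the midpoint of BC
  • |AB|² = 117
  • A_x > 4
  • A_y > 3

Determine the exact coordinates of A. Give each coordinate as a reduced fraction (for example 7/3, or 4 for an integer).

1. A_x = 13  [A = 2·M−B = 2·(17/2, 6)−(4, 3)]
2. A_y = 9  [A = 2·M−B = 2·(17/2, 6)−(4, 3)]
   so A = (13, 9)

A = (13, 9)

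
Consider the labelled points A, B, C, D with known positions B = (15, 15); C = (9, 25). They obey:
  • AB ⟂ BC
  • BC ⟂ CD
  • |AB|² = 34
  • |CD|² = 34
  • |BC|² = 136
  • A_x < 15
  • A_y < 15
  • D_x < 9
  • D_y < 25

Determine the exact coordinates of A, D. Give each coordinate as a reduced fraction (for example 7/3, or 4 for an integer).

A = (10, 12)
D = (4, 22)

1. A_x = 10  [[AB ⟂ BC ⇒ 6x-10y+60=0] ∩ [|A−(15, 15)|²=34]]
2. A_y = 12  [[AB ⟂ BC ⇒ 6x-10y+60=0] ∩ [|A−(15, 15)|²=34]]
   so A = (10, 12)
3. D_x = 4  [[BC ⟂ CD ⇒ -6x+10y-196=0] ∩ [|D−(9, 25)|²=34]]
4. D_y = 22  [[BC ⟂ CD ⇒ -6x+10y-196=0] ∩ [|D−(9, 25)|²=34]]
   so D = (4, 22)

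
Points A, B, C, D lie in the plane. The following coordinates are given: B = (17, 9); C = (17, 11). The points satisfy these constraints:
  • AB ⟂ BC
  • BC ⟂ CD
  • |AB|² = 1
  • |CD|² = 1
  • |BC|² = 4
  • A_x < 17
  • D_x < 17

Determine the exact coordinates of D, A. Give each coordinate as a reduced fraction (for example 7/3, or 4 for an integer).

D = (16, 11)
A = (16, 9)

1. D_x = 16  [[BC ⟂ CD ⇒ 2y-22=0] ∩ [|D−(17, 11)|²=1]]
2. D_y = 11  [[BC ⟂ CD ⇒ 2y-22=0] ∩ [|D−(17, 11)|²=1]]
   so D = (16, 11)
3. A_x = 16  [[AB ⟂ BC ⇒ -2y+18=0] ∩ [|A−(17, 9)|²=1]]
4. A_y = 9  [[AB ⟂ BC ⇒ -2y+18=0] ∩ [|A−(17, 9)|²=1]]
   so A = (16, 9)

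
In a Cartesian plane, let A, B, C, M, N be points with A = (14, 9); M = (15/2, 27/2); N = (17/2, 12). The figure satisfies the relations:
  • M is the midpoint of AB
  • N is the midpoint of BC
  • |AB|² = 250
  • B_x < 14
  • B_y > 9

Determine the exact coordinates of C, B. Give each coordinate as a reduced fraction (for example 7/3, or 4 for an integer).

1. B_x = 1  [B = 2·M−A = 2·(15/2, 27/2)−(14, 9)]
2. B_y = 18  [B = 2·M−A = 2·(15/2, 27/2)−(14, 9)]
   so B = (1, 18)
3. C_x = 16  [C = 2·N−B = 2·(17/2, 12)−(1, 18)]
4. C_y = 6  [C = 2·N−B = 2·(17/2, 12)−(1, 18)]
   so C = (16, 6)

C = (16, 6)
B = (1, 18)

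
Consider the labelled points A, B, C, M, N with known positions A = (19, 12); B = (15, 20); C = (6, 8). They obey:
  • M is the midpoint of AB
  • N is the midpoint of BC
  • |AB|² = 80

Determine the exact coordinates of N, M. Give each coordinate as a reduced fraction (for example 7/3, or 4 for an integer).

1. M_x = 17  [2·M = A+B = (19, 12)+(15, 20)]
2. M_y = 16  [2·M = A+B = (19, 12)+(15, 20)]
   so M = (17, 16)
3. N_x = 21/2  [2·N = B+C = (15, 20)+(6, 8)]
4. N_y = 14  [2·N = B+C = (15, 20)+(6, 8)]
   so N = (21/2, 14)

N = (21/2, 14)
M = (17, 16)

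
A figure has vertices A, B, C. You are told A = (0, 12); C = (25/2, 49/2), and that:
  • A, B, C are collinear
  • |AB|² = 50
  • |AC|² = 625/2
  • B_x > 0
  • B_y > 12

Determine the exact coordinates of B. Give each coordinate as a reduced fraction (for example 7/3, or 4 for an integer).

1. B_x = 5  [[A, B, C are collinear ⇒ 25/2x-25/2y+150=0] ∩ [|B−(0, 12)|²=50]]
2. B_y = 17  [[A, B, C are collinear ⇒ 25/2x-25/2y+150=0] ∩ [|B−(0, 12)|²=50]]
   so B = (5, 17)

B = (5, 17)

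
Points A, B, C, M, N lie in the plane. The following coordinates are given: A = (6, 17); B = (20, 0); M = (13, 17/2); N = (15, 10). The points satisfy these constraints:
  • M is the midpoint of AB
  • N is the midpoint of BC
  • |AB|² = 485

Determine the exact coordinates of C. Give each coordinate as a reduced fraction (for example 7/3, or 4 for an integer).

1. C_x = 10  [C = 2·N−B = 2·(15, 10)−(20, 0)]
2. C_y = 20  [C = 2·N−B = 2·(15, 10)−(20, 0)]
   so C = (10, 20)

C = (10, 20)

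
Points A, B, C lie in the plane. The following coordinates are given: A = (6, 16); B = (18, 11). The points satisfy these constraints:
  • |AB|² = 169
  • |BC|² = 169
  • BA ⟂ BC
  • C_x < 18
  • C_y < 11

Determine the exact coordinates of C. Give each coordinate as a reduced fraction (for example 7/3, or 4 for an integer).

1. C_x = 13  [[BA ⟂ BC ⇒ -12x+5y+161=0] ∩ [|C−(18, 11)|²=169]]
2. C_y = -1  [[BA ⟂ BC ⇒ -12x+5y+161=0] ∩ [|C−(18, 11)|²=169]]
   so C = (13, -1)

C = (13, -1)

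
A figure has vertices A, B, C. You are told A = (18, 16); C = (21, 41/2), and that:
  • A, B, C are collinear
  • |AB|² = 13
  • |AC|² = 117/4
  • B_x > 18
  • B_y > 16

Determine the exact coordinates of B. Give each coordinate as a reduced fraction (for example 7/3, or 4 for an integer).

1. B_x = 20  [[A, B, C are collinear ⇒ 9/2x-3y-33=0] ∩ [|B−(18, 16)|²=13]]
2. B_y = 19  [[A, B, C are collinear ⇒ 9/2x-3y-33=0] ∩ [|B−(18, 16)|²=13]]
   so B = (20, 19)

B = (20, 19)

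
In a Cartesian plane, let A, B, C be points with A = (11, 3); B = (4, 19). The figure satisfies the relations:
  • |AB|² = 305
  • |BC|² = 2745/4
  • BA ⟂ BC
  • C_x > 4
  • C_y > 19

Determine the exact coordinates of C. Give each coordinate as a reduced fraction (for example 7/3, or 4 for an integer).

1. C_x = 28  [[BA ⟂ BC ⇒ 7x-16y+276=0] ∩ [|C−(4, 19)|²=2745/4]]
2. C_y = 59/2  [[BA ⟂ BC ⇒ 7x-16y+276=0] ∩ [|C−(4, 19)|²=2745/4]]
   so C = (28, 59/2)

C = (28, 59/2)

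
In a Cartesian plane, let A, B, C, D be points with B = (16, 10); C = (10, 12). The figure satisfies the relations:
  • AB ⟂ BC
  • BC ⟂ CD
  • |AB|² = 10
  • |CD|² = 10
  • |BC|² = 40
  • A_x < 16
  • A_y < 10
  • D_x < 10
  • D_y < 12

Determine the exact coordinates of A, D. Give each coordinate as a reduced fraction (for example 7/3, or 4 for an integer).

1. A_x = 15  [[AB ⟂ BC ⇒ 6x-2y-76=0] ∩ [|A−(16, 10)|²=10]]
2. A_y = 7  [[AB ⟂ BC ⇒ 6x-2y-76=0] ∩ [|A−(16, 10)|²=10]]
   so A = (15, 7)
3. D_x = 9  [[BC ⟂ CD ⇒ -6x+2y+36=0] ∩ [|D−(10, 12)|²=10]]
4. D_y = 9  [[BC ⟂ CD ⇒ -6x+2y+36=0] ∩ [|D−(10, 12)|²=10]]
   so D = (9, 9)

A = (15, 7)
D = (9, 9)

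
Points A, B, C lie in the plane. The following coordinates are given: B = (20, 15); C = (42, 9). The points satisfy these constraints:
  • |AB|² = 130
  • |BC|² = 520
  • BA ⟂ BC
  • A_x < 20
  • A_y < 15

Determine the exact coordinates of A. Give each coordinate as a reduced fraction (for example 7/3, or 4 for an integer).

A = (17, 4)

1. A_x = 17  [[BA ⟂ BC ⇒ 22x-6y-350=0] ∩ [|A−(20, 15)|²=130]]
2. A_y = 4  [[BA ⟂ BC ⇒ 22x-6y-350=0] ∩ [|A−(20, 15)|²=130]]
   so A = (17, 4)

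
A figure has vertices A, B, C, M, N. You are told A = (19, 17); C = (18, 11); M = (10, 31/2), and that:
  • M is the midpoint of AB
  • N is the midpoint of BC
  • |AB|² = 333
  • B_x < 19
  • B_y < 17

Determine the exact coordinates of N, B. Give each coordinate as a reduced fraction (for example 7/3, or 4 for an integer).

1. B_x = 1  [B = 2·M−A = 2·(10, 31/2)−(19, 17)]
2. B_y = 14  [B = 2·M−A = 2·(10, 31/2)−(19, 17)]
   so B = (1, 14)
3. N_x = 19/2  [2·N = B+C = (1, 14)+(18, 11)]
4. N_y = 25/2  [2·N = B+C = (1, 14)+(18, 11)]
   so N = (19/2, 25/2)

N = (19/2, 25/2)
B = (1, 14)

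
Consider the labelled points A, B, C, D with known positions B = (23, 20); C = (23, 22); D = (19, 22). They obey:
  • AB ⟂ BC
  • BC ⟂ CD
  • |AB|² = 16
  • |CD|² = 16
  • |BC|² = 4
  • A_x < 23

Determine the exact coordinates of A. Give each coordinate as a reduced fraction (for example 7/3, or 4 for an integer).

A = (19, 20)

1. A_x = 19  [[AB ⟂ BC ⇒ -2y+40=0] ∩ [|A−(23, 20)|²=16]]
2. A_y = 20  [[AB ⟂ BC ⇒ -2y+40=0] ∩ [|A−(23, 20)|²=16]]
   so A = (19, 20)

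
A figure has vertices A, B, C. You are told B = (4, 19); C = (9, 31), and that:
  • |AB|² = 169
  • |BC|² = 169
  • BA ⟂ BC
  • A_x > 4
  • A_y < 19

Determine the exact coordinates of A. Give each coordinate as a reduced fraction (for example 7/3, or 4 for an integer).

A = (16, 14)

1. A_x = 16  [[BA ⟂ BC ⇒ 5x+12y-248=0] ∩ [|A−(4, 19)|²=169]]
2. A_y = 14  [[BA ⟂ BC ⇒ 5x+12y-248=0] ∩ [|A−(4, 19)|²=169]]
   so A = (16, 14)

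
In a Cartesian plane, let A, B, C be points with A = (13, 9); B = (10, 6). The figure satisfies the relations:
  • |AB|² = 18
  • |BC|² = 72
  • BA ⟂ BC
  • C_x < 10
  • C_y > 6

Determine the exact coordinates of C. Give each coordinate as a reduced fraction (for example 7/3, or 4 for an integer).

1. C_x = 4  [[BA ⟂ BC ⇒ 3x+3y-48=0] ∩ [|C−(10, 6)|²=72]]
2. C_y = 12  [[BA ⟂ BC ⇒ 3x+3y-48=0] ∩ [|C−(10, 6)|²=72]]
   so C = (4, 12)

C = (4, 12)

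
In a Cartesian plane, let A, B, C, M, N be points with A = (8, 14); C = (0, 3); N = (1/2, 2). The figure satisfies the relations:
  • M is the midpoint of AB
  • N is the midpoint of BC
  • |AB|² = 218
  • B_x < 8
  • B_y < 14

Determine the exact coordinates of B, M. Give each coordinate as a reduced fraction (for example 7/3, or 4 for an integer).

B = (1, 1)
M = (9/2, 15/2)

1. B_x = 1  [B = 2·N−C = 2·(1/2, 2)−(0, 3)]
2. B_y = 1  [B = 2·N−C = 2·(1/2, 2)−(0, 3)]
   so B = (1, 1)
3. M_x = 9/2  [2·M = A+B = (8, 14)+(1, 1)]
4. M_y = 15/2  [2·M = A+B = (8, 14)+(1, 1)]
   so M = (9/2, 15/2)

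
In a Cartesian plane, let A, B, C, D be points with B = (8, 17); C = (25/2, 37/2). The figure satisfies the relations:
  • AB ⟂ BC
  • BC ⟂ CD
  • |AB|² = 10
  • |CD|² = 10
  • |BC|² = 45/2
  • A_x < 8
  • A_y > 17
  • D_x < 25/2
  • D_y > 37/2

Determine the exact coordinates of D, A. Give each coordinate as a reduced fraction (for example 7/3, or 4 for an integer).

1. D_x = 23/2  [[BC ⟂ CD ⇒ 9/2x+3/2y-84=0] ∩ [|D−(25/2, 37/2)|²=10]]
2. D_y = 43/2  [[BC ⟂ CD ⇒ 9/2x+3/2y-84=0] ∩ [|D−(25/2, 37/2)|²=10]]
   so D = (23/2, 43/2)
3. A_x = 7  [[AB ⟂ BC ⇒ -9/2x-3/2y+123/2=0] ∩ [|A−(8, 17)|²=10]]
4. A_y = 20  [[AB ⟂ BC ⇒ -9/2x-3/2y+123/2=0] ∩ [|A−(8, 17)|²=10]]
   so A = (7, 20)

D = (23/2, 43/2)
A = (7, 20)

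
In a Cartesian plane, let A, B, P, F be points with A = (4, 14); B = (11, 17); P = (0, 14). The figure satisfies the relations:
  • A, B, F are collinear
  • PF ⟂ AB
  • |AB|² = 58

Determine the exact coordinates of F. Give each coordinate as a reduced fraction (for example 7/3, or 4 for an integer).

1. F_x = 18/29  [[A, B, F are collinear ⇒ -3x+7y-86=0] ∩ [PF ⟂ AB ⇒ 7x+3y-42=0]]
2. F_y = 364/29  [[A, B, F are collinear ⇒ -3x+7y-86=0] ∩ [PF ⟂ AB ⇒ 7x+3y-42=0]]
   so F = (18/29, 364/29)

F = (18/29, 364/29)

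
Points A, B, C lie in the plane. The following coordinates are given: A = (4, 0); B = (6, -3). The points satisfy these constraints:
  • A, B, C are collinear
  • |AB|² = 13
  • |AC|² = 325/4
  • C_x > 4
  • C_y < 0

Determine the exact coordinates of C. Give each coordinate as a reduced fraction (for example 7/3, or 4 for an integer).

1. C_x = 9  [[A, B, C are collinear ⇒ 3x+2y-12=0] ∩ [|C−(4, 0)|²=325/4]]
2. C_y = -15/2  [[A, B, C are collinear ⇒ 3x+2y-12=0] ∩ [|C−(4, 0)|²=325/4]]
   so C = (9, -15/2)

C = (9, -15/2)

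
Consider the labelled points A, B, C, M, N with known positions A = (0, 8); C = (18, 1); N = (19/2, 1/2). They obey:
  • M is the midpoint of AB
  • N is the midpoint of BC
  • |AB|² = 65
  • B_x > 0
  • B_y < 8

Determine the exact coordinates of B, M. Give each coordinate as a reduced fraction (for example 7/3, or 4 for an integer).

B = (1, 0)
M = (1/2, 4)

1. B_x = 1  [B = 2·N−C = 2·(19/2, 1/2)−(18, 1)]
2. B_y = 0  [B = 2·N−C = 2·(19/2, 1/2)−(18, 1)]
   so B = (1, 0)
3. M_x = 1/2  [2·M = A+B = (0, 8)+(1, 0)]
4. M_y = 4  [2·M = A+B = (0, 8)+(1, 0)]
   so M = (1/2, 4)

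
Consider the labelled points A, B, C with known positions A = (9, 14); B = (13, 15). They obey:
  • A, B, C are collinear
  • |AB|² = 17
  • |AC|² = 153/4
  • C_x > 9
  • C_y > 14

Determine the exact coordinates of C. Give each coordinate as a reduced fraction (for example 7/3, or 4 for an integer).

C = (15, 31/2)

1. C_x = 15  [[A, B, C are collinear ⇒ -1x+4y-47=0] ∩ [|C−(9, 14)|²=153/4]]
2. C_y = 31/2  [[A, B, C are collinear ⇒ -1x+4y-47=0] ∩ [|C−(9, 14)|²=153/4]]
   so C = (15, 31/2)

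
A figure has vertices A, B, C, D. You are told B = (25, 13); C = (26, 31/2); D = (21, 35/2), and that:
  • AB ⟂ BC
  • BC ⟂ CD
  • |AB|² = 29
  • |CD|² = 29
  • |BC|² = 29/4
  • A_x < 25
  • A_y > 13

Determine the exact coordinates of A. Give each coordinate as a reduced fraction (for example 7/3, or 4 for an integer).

A = (20, 15)

1. A_x = 20  [[AB ⟂ BC ⇒ -1x-5/2y+115/2=0] ∩ [|A−(25, 13)|²=29]]
2. A_y = 15  [[AB ⟂ BC ⇒ -1x-5/2y+115/2=0] ∩ [|A−(25, 13)|²=29]]
   so A = (20, 15)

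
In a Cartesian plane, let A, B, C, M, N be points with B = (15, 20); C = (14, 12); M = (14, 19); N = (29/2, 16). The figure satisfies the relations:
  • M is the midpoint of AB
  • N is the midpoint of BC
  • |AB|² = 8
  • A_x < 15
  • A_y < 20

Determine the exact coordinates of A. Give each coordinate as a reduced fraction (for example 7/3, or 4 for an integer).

1. A_x = 13  [A = 2·M−B = 2·(14, 19)−(15, 20)]
2. A_y = 18  [A = 2·M−B = 2·(14, 19)−(15, 20)]
   so A = (13, 18)

A = (13, 18)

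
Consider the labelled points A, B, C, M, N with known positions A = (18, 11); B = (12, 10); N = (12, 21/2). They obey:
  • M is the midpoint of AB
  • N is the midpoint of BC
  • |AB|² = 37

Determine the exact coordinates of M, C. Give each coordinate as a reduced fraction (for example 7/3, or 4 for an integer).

M = (15, 21/2)
C = (12, 11)

1. M_x = 15  [2·M = A+B = (18, 11)+(12, 10)]
2. M_y = 21/2  [2·M = A+B = (18, 11)+(12, 10)]
   so M = (15, 21/2)
3. C_x = 12  [C = 2·N−B = 2·(12, 21/2)−(12, 10)]
4. C_y = 11  [C = 2·N−B = 2·(12, 21/2)−(12, 10)]
   so C = (12, 11)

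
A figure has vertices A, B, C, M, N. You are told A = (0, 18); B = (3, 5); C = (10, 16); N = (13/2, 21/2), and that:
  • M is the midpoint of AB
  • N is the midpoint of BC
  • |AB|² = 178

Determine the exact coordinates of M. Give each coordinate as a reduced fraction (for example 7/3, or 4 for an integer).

1. M_x = 3/2  [2·M = A+B = (0, 18)+(3, 5)]
2. M_y = 23/2  [2·M = A+B = (0, 18)+(3, 5)]
   so M = (3/2, 23/2)

M = (3/2, 23/2)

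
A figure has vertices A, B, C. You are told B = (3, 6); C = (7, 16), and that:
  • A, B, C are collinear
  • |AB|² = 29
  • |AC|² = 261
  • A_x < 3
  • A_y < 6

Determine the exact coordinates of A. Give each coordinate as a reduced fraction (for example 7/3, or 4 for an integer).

1. A_x = 1  [[A, B, C are collinear ⇒ -10x+4y+6=0] ∩ [|A−(3, 6)|²=29]]
2. A_y = 1  [[A, B, C are collinear ⇒ -10x+4y+6=0] ∩ [|A−(3, 6)|²=29]]
   so A = (1, 1)

A = (1, 1)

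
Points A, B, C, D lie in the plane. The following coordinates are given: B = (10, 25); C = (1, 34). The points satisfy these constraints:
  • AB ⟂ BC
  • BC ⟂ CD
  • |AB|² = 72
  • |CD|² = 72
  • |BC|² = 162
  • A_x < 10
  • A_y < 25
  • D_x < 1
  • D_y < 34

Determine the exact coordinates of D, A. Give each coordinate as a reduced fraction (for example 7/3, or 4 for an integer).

1. D_x = -5  [[BC ⟂ CD ⇒ -9x+9y-297=0] ∩ [|D−(1, 34)|²=72]]
2. D_y = 28  [[BC ⟂ CD ⇒ -9x+9y-297=0] ∩ [|D−(1, 34)|²=72]]
   so D = (-5, 28)
3. A_x = 4  [[AB ⟂ BC ⇒ 9x-9y+135=0] ∩ [|A−(10, 25)|²=72]]
4. A_y = 19  [[AB ⟂ BC ⇒ 9x-9y+135=0] ∩ [|A−(10, 25)|²=72]]
   so A = (4, 19)

D = (-5, 28)
A = (4, 19)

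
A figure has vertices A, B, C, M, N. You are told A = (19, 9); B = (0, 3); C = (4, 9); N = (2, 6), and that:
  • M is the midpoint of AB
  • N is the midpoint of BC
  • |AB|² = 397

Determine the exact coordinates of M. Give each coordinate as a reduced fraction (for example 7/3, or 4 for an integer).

M = (19/2, 6)

1. M_x = 19/2  [2·M = A+B = (19, 9)+(0, 3)]
2. M_y = 6  [2·M = A+B = (19, 9)+(0, 3)]
   so M = (19/2, 6)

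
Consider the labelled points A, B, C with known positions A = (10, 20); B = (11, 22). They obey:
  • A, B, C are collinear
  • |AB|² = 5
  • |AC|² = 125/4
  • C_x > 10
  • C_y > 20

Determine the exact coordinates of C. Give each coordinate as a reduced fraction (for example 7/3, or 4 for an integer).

1. C_x = 25/2  [[A, B, C are collinear ⇒ -2x+1y=0] ∩ [|C−(10, 20)|²=125/4]]
2. C_y = 25  [[A, B, C are collinear ⇒ -2x+1y=0] ∩ [|C−(10, 20)|²=125/4]]
   so C = (25/2, 25)

C = (25/2, 25)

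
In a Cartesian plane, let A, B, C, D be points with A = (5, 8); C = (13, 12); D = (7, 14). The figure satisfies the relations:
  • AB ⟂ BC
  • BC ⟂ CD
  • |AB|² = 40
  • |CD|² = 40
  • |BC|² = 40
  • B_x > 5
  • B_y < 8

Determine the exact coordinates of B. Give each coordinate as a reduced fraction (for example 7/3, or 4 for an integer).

1. B_x = 11  [[BC ⟂ CD ⇒ 6x-2y-54=0] ∩ [|B−(5, 8)|²=40]]
2. B_y = 6  [[BC ⟂ CD ⇒ 6x-2y-54=0] ∩ [|B−(5, 8)|²=40]]
   so B = (11, 6)

B = (11, 6)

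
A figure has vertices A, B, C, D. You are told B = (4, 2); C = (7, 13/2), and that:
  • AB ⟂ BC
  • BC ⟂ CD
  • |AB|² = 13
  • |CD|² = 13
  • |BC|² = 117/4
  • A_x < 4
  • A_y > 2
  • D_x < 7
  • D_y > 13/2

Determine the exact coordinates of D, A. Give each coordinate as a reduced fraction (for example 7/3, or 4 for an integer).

D = (4, 17/2)
A = (1, 4)

1. D_x = 4  [[BC ⟂ CD ⇒ 3x+9/2y-201/4=0] ∩ [|D−(7, 13/2)|²=13]]
2. D_y = 17/2  [[BC ⟂ CD ⇒ 3x+9/2y-201/4=0] ∩ [|D−(7, 13/2)|²=13]]
   so D = (4, 17/2)
3. A_x = 1  [[AB ⟂ BC ⇒ -3x-9/2y+21=0] ∩ [|A−(4, 2)|²=13]]
4. A_y = 4  [[AB ⟂ BC ⇒ -3x-9/2y+21=0] ∩ [|A−(4, 2)|²=13]]
   so A = (1, 4)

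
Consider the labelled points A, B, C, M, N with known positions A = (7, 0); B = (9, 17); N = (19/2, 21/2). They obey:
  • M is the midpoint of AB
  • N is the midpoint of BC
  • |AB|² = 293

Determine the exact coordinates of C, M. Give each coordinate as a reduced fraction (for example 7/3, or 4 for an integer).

1. M_x = 8  [2·M = A+B = (7, 0)+(9, 17)]
2. M_y = 17/2  [2·M = A+B = (7, 0)+(9, 17)]
   so M = (8, 17/2)
3. C_x = 10  [C = 2·N−B = 2·(19/2, 21/2)−(9, 17)]
4. C_y = 4  [C = 2·N−B = 2·(19/2, 21/2)−(9, 17)]
   so C = (10, 4)

C = (10, 4)
M = (8, 17/2)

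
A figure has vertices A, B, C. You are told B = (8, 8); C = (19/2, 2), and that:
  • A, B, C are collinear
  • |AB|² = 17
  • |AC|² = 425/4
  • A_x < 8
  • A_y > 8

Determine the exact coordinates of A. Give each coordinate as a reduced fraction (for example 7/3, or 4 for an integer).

A = (7, 12)

1. A_x = 7  [[A, B, C are collinear ⇒ 6x+3/2y-60=0] ∩ [|A−(8, 8)|²=17]]
2. A_y = 12  [[A, B, C are collinear ⇒ 6x+3/2y-60=0] ∩ [|A−(8, 8)|²=17]]
   so A = (7, 12)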